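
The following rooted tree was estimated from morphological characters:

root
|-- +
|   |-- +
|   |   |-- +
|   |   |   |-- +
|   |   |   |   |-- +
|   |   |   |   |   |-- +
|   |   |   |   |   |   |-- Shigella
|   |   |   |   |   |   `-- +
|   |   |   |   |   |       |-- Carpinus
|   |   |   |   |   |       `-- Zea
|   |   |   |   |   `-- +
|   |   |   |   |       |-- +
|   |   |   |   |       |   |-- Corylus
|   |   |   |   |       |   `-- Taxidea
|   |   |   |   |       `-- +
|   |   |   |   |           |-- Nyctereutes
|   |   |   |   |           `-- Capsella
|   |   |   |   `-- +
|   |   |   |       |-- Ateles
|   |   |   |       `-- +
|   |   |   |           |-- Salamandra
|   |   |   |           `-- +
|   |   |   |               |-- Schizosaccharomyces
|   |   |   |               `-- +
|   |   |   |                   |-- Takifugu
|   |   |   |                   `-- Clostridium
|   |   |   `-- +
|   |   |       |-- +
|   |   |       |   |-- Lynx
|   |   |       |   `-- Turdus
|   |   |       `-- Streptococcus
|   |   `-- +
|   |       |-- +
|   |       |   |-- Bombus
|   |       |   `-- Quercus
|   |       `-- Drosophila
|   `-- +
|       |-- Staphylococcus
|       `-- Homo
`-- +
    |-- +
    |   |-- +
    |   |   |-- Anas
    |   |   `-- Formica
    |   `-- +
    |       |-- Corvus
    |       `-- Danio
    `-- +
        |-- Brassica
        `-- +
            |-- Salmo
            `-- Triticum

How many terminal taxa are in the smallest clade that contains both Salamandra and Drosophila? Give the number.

The MRCA of Salamandra and Drosophila is the node subtending (((((Shigella,(Carpinus,Zea)),((Corylus,Taxidea),(Nyctereutes,Capsella))),(Ateles,(Salamandra,(Schizosaccharomyces,(Takifugu,Clostridium))))),((Lynx,Turdus),Streptococcus)),((Bombus,Quercus),Drosophila)).
That clade contains 18 terminal taxa: Ateles, Bombus, Capsella, Carpinus, Clostridium, Corylus, Drosophila, Lynx, Nyctereutes, Quercus, Salamandra, Schizosaccharomyces, Shigella, Streptococcus, Takifugu, Taxidea, Turdus, Zea.

18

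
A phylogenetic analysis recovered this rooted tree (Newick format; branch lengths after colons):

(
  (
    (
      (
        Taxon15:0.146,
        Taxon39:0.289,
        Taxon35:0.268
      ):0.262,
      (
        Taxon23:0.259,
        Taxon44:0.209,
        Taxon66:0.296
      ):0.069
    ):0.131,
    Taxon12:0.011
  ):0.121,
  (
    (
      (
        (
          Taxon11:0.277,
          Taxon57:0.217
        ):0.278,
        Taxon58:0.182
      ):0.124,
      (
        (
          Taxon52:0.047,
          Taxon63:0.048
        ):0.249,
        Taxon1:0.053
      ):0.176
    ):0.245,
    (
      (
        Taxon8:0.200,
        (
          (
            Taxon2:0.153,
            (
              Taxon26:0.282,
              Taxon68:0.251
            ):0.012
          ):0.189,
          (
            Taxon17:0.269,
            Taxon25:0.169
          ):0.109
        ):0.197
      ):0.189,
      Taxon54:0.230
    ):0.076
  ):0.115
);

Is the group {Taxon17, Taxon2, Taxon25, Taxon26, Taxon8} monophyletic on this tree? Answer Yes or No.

No

The MRCA of the listed taxa subtends (Taxon8,((Taxon2,(Taxon26,Taxon68)),(Taxon17,Taxon25))).
That clade also contains Taxon68, which is not in the proposed group, so the group is not monophyletic.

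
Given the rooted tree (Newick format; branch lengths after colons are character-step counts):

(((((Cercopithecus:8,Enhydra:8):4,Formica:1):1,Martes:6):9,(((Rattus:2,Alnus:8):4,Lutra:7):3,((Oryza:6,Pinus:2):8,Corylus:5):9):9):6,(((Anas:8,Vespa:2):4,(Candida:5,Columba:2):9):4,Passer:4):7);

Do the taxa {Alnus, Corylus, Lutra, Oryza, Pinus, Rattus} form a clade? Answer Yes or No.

The most recent common ancestor of these taxa subtends (((Rattus,Alnus),Lutra),((Oryza,Pinus),Corylus)).
That clade has exactly 6 tips — every listed taxon and nothing else — so the group is monophyletic.

Yes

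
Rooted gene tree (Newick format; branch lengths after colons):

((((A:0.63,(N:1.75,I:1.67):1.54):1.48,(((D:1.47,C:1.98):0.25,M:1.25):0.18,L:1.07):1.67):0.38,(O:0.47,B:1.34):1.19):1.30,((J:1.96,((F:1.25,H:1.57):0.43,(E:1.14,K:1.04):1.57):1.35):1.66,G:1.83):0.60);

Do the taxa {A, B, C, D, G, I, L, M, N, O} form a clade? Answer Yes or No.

The MRCA of the listed taxa is the root, so the smallest clade containing them is the whole tree.
That clade also contains E, F, H, J, K, which are not in the proposed group, so the group is not monophyletic.

No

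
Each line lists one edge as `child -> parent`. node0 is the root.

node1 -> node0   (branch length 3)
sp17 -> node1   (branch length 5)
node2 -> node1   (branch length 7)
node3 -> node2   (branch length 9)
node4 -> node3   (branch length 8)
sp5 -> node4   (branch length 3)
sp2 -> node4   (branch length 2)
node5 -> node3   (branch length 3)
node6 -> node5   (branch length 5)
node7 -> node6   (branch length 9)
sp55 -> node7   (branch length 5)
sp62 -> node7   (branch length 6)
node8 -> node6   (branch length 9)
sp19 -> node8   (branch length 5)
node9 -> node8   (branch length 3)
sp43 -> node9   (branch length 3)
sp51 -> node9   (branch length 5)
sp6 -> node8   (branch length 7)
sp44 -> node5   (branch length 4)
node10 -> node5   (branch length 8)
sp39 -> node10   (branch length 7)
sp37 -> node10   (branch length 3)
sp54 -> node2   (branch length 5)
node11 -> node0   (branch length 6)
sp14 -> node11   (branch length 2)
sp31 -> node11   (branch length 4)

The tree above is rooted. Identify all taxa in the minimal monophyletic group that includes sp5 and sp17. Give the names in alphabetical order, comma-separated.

Tracing sp5: it sits inside (sp5,sp2).
Tracing sp17: it sits inside (sp17,(((sp5,sp2),(((sp55,sp62),(sp19,(sp43,sp51),sp6)),sp44,(sp39,sp37))),sp54)).
The smallest clade enclosing both is (sp17,(((sp5,sp2),(((sp55,sp62),(sp19,(sp43,sp51),sp6)),sp44,(sp39,sp37))),sp54)); the answer is its 13 terminal taxa in alphabetical order.

sp17, sp19, sp2, sp37, sp39, sp43, sp44, sp5, sp51, sp54, sp55, sp6, sp62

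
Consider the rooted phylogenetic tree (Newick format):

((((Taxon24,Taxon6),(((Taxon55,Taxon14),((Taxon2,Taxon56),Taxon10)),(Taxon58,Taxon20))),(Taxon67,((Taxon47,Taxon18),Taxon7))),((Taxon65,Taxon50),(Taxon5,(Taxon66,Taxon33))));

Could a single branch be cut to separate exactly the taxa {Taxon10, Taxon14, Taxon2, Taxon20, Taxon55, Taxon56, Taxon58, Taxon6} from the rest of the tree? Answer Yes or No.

The MRCA of the listed taxa subtends ((Taxon24,Taxon6),(((Taxon55,Taxon14),((Taxon2,Taxon56),Taxon10)),(Taxon58,Taxon20))).
That clade also contains Taxon24, which is not in the proposed group, so the group is not monophyletic.

No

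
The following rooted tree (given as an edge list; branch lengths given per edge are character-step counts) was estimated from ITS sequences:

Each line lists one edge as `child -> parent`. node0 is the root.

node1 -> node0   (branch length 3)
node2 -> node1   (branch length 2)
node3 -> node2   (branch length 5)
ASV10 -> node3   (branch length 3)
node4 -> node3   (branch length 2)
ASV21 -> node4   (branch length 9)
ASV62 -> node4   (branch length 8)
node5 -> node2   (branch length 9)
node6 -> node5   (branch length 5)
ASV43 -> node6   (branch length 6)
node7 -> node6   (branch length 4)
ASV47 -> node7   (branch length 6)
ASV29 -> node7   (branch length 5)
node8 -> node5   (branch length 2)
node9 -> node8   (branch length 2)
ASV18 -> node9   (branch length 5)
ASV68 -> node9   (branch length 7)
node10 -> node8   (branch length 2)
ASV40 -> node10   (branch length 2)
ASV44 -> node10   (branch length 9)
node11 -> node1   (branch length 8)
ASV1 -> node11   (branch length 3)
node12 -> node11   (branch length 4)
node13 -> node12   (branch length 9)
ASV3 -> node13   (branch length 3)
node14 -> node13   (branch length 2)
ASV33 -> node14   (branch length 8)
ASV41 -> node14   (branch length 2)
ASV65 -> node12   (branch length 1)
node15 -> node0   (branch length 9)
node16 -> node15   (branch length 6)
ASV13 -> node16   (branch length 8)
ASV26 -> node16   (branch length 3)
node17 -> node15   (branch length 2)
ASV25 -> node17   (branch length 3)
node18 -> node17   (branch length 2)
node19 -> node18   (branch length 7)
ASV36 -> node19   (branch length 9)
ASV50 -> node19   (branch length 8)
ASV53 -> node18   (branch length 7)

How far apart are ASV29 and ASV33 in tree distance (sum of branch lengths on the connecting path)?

56

The path runs ASV29 → … → MRCA → … → ASV33; the MRCA is the node subtending (((ASV10,(ASV21,ASV62)),((ASV43,(ASV47,ASV29)),((ASV18,ASV68),(ASV40,ASV44)))),(ASV1,((ASV3,(ASV33,ASV41)),ASV65))).
Branch lengths along that path: 5 + 4 + 5 + 9 + 2 + 8 + 4 + 9 + 2 + 8 = 56.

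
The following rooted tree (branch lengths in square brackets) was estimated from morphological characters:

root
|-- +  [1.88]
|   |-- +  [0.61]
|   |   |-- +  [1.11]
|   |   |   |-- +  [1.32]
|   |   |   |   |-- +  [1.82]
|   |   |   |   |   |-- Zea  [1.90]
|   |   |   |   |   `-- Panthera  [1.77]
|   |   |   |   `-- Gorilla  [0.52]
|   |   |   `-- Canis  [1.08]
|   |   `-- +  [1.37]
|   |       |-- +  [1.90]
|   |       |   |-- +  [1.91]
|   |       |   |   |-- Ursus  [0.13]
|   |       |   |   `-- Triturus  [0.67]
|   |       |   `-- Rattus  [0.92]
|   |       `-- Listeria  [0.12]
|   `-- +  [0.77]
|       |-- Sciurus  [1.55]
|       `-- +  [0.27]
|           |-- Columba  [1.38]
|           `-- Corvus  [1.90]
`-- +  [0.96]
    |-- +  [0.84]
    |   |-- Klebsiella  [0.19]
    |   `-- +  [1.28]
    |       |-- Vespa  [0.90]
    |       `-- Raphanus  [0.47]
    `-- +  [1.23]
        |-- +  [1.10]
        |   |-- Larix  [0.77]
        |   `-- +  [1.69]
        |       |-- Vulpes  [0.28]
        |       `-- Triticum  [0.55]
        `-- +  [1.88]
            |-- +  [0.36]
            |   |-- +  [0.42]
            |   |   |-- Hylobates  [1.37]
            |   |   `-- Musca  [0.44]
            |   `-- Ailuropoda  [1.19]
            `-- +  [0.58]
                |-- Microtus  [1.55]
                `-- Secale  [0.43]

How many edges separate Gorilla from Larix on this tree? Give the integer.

The MRCA of Gorilla and Larix is the root of the tree.
From Gorilla up to that node: 5 branches. From Larix up to the same node: 4 branches. Total: 5 + 4 = 9.

9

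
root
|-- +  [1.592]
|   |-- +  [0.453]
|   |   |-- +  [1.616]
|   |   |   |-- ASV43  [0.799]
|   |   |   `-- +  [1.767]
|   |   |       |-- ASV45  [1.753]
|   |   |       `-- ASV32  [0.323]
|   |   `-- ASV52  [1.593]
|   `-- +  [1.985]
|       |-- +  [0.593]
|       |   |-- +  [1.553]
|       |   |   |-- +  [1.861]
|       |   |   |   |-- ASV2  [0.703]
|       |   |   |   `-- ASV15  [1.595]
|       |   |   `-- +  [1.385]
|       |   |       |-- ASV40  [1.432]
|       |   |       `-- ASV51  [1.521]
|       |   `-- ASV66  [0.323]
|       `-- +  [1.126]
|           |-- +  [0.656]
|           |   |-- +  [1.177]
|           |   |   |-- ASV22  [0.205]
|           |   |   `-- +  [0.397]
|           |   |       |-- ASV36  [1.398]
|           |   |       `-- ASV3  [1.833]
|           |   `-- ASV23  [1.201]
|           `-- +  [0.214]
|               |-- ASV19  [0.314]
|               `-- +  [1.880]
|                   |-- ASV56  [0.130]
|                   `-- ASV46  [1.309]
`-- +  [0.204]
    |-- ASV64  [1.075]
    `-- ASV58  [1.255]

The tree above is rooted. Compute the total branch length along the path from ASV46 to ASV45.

The path runs ASV46 → … → MRCA → … → ASV45; the MRCA is the node subtending (((ASV43,(ASV45,ASV32)),ASV52),((((ASV2,ASV15),(ASV40,ASV51)),ASV66),(((ASV22,(ASV36,ASV3)),ASV23),(ASV19,(ASV56,ASV46))))).
Branch lengths along that path: 1.309 + 1.880 + 0.214 + 1.126 + 1.985 + 0.453 + 1.616 + 1.767 + 1.753 = 12.103.

12.103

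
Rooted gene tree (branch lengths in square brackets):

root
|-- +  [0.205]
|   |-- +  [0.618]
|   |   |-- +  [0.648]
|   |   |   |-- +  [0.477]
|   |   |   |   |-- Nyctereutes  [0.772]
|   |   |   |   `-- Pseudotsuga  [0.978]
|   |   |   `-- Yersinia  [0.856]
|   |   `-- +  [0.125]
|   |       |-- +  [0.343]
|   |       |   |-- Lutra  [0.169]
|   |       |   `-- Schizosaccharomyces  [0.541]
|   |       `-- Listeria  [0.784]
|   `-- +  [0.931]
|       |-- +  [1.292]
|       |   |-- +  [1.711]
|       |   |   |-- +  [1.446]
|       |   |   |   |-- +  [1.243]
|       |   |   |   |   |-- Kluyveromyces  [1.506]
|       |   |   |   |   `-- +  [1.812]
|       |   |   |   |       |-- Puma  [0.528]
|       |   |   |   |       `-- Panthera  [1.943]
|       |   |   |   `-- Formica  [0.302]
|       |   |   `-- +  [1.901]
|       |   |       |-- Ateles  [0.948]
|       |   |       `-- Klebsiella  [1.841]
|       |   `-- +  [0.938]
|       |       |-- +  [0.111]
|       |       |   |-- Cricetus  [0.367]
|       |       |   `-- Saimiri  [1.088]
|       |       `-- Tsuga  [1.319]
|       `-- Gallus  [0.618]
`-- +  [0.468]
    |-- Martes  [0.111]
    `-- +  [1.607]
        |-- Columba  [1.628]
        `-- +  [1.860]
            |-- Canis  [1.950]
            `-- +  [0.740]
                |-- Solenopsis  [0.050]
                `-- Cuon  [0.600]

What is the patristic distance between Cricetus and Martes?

4.423

The path runs Cricetus → … → MRCA → … → Martes; the MRCA is the root of the tree.
Branch lengths along that path: 0.367 + 0.111 + 0.938 + 1.292 + 0.931 + 0.205 + 0.468 + 0.111 = 4.423.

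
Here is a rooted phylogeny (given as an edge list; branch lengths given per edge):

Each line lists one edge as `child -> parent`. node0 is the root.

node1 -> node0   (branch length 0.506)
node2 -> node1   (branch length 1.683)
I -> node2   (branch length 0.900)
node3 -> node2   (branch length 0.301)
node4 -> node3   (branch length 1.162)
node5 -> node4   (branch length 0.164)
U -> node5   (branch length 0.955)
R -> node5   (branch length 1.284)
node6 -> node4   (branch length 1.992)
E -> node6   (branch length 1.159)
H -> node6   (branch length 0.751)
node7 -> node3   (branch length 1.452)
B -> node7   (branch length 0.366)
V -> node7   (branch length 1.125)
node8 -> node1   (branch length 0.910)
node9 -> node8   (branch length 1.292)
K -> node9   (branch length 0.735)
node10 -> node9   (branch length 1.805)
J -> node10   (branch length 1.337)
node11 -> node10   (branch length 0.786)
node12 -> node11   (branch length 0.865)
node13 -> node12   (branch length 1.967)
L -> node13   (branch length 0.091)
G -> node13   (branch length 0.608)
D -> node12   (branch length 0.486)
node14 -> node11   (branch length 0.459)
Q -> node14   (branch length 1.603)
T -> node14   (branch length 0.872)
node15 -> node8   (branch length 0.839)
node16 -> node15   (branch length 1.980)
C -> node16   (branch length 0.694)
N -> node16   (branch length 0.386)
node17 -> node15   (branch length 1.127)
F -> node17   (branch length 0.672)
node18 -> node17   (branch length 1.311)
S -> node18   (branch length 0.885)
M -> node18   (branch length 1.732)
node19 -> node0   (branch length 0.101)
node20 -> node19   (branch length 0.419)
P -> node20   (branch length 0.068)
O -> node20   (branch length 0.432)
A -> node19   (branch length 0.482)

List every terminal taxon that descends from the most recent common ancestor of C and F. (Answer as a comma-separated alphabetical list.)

Tracing C: it sits inside (C,N).
Tracing F: it sits inside (F,(S,M)).
The smallest clade enclosing both is ((C,N),(F,(S,M))); the answer is its 5 terminal taxa in alphabetical order.

C, F, M, N, S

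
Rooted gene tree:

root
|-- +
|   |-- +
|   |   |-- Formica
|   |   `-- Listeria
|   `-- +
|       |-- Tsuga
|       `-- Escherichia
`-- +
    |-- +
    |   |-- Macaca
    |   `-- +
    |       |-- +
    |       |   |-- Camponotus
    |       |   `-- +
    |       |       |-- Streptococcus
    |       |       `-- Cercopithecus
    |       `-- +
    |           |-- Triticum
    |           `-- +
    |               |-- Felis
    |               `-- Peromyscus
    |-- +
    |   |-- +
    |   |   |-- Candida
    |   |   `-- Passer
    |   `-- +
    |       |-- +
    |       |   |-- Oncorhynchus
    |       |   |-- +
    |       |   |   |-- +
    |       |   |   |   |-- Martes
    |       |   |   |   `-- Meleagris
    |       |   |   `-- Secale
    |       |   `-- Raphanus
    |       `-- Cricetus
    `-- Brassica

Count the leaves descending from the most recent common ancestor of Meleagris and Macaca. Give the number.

16

The MRCA of Meleagris and Macaca is the node subtending ((Macaca,((Camponotus,(Streptococcus,Cercopithecus)),(Triticum,(Felis,Peromyscus)))),((Candida,Passer),((Oncorhynchus,((Martes,Meleagris),Secale),Raphanus),Cricetus)),Brassica).
That clade contains 16 terminal taxa: Brassica, Camponotus, Candida, Cercopithecus, Cricetus, Felis, Macaca, Martes, Meleagris, Oncorhynchus, Passer, Peromyscus, Raphanus, Secale, Streptococcus, Triticum.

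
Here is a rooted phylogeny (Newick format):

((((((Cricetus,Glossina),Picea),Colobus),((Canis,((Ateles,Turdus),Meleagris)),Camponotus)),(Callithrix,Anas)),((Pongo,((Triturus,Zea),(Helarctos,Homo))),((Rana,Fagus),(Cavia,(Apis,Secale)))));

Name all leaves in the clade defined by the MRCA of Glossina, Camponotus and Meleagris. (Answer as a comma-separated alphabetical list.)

Ateles, Camponotus, Canis, Colobus, Cricetus, Glossina, Meleagris, Picea, Turdus

Tracing Glossina: it sits inside (Cricetus,Glossina).
Tracing Camponotus: it sits inside ((Canis,((Ateles,Turdus),Meleagris)),Camponotus).
Tracing Meleagris: it sits inside ((Ateles,Turdus),Meleagris).
The smallest clade enclosing all 3 is ((((Cricetus,Glossina),Picea),Colobus),((Canis,((Ateles,Turdus),Meleagris)),Camponotus)); the answer is its 9 terminal taxa in alphabetical order.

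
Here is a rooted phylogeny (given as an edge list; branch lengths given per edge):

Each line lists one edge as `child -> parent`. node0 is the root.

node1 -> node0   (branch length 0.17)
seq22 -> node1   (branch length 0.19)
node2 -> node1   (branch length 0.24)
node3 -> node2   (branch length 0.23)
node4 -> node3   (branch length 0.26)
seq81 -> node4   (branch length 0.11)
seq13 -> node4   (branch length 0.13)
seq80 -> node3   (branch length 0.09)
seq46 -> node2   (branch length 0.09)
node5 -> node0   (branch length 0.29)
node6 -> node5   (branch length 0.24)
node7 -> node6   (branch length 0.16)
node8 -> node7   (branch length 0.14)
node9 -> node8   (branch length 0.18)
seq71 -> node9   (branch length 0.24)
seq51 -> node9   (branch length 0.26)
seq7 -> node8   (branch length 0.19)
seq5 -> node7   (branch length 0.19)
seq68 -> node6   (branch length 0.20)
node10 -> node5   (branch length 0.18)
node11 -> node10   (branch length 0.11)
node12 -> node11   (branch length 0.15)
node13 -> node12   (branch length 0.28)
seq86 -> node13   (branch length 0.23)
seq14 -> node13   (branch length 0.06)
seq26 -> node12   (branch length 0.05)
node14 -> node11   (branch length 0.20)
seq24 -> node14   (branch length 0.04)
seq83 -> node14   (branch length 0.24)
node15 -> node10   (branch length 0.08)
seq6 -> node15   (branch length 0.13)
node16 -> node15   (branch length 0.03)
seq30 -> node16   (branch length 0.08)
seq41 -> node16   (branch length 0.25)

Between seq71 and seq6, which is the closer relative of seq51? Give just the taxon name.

The MRCA of seq51 and seq71 subtends (seq71,seq51) (2 taxa).
The MRCA of seq51 and seq6 subtends (((((seq71,seq51),seq7),seq5),seq68),((((seq86,seq14),seq26),(seq24,seq83)),(seq6,(seq30,seq41)))) (13 taxa).
The first is nested inside the second, so seq51 shares a more recent common ancestor with seq71.

seq71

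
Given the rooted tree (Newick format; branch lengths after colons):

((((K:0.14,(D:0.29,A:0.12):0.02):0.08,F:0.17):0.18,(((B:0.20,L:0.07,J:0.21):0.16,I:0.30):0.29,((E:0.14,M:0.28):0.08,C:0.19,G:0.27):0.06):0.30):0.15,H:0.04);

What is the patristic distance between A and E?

The path runs A → … → MRCA → … → E; the MRCA is the node subtending (((K,(D,A)),F),(((B,L,J),I),((E,M),C,G))).
Branch lengths along that path: 0.12 + 0.02 + 0.08 + 0.18 + 0.30 + 0.06 + 0.08 + 0.14 = 0.98.

0.98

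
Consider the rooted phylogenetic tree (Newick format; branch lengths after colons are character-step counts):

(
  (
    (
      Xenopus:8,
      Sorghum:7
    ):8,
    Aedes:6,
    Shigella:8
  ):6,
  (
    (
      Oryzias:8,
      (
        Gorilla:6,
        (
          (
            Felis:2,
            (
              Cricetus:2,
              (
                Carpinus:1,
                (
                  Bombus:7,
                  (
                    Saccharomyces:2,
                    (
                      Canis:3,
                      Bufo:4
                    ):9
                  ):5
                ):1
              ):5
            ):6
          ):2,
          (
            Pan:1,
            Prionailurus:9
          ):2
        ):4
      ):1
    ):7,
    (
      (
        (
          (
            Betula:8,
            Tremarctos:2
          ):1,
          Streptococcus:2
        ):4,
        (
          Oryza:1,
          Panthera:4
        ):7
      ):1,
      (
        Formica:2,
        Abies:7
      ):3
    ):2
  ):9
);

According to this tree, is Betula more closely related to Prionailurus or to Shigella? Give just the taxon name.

Prionailurus

The MRCA of Betula and Prionailurus subtends ((Oryzias,(Gorilla,((Felis,(Cricetus,(Carpinus,(Bombus,(Saccharomyces,(Canis,Bufo)))))),(Pan,Prionailurus)))),((((Betula,Tremarctos),Streptococcus),(Oryza,Panthera)),(Formica,Abies))) (18 taxa).
The MRCA of Betula and Shigella is the root, subtending the entire tree (22 taxa).
The first is nested inside the second, so Betula shares a more recent common ancestor with Prionailurus.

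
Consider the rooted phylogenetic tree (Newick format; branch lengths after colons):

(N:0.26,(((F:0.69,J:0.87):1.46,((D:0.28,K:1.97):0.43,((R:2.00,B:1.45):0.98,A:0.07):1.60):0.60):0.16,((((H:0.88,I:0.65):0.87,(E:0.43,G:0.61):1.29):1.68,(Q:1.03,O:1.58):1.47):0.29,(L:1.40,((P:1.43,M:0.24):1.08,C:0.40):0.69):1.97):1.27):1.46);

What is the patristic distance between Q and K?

The path runs Q → … → MRCA → … → K; the MRCA is the node subtending (((F,J),((D,K),((R,B),A))),((((H,I),(E,G)),(Q,O)),(L,((P,M),C)))).
Branch lengths along that path: 1.03 + 1.47 + 0.29 + 1.27 + 0.16 + 0.60 + 0.43 + 1.97 = 7.22.

7.22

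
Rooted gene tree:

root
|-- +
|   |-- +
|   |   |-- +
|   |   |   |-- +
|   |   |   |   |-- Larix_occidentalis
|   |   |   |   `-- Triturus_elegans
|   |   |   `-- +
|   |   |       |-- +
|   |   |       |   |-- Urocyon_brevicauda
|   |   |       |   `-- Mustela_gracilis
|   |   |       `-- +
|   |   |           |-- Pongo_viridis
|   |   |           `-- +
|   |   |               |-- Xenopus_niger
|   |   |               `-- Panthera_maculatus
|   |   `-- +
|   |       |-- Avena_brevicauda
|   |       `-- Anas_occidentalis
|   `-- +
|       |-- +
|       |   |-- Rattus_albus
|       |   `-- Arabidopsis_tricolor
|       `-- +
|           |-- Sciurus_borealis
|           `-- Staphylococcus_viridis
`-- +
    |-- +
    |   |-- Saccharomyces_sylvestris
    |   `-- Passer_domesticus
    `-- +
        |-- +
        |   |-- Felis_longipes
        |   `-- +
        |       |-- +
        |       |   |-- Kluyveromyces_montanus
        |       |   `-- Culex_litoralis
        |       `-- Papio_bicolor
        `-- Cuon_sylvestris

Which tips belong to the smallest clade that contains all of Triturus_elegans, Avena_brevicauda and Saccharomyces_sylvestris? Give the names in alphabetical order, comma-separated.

Anas_occidentalis, Arabidopsis_tricolor, Avena_brevicauda, Culex_litoralis, Cuon_sylvestris, Felis_longipes, Kluyveromyces_montanus, Larix_occidentalis, Mustela_gracilis, Panthera_maculatus, Papio_bicolor, Passer_domesticus, Pongo_viridis, Rattus_albus, Saccharomyces_sylvestris, Sciurus_borealis, Staphylococcus_viridis, Triturus_elegans, Urocyon_brevicauda, Xenopus_niger

Tracing Triturus_elegans: it sits inside (Larix_occidentalis,Triturus_elegans).
Tracing Avena_brevicauda: it sits inside (Avena_brevicauda,Anas_occidentalis).
Tracing Saccharomyces_sylvestris: it sits inside (Saccharomyces_sylvestris,Passer_domesticus).
The smallest clade enclosing all 3 is the whole tree (their MRCA is the root), so the answer is all 20 tips in alphabetical order.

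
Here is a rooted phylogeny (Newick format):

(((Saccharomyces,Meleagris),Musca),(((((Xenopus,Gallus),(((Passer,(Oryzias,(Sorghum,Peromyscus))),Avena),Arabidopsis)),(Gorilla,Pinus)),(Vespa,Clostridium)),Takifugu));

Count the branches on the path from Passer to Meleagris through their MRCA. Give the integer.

11

The MRCA of Passer and Meleagris is the root of the tree.
From Passer up to that node: 8 branches. From Meleagris up to the same node: 3 branches. Total: 8 + 3 = 11.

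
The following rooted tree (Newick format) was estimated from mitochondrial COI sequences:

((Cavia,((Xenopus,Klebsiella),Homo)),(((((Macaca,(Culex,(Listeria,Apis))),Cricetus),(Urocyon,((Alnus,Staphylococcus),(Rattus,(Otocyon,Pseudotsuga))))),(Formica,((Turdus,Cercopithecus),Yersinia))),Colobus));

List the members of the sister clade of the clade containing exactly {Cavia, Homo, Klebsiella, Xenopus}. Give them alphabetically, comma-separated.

The clade containing exactly {Cavia, Homo, Klebsiella, Xenopus} attaches directly to the root of the tree.
The other lineage descending from that same node — the sister group — is (((((Macaca,(Culex,(Listeria,Apis))),Cricetus),(Urocyon,((Alnus,Staphylococcus),(Rattus,(Otocyon,Pseudotsuga))))),(Formica,((Turdus,Cercopithecus),Yersinia))),Colobus); its 16 tips in alphabetical order are the answer.

Alnus, Apis, Cercopithecus, Colobus, Cricetus, Culex, Formica, Listeria, Macaca, Otocyon, Pseudotsuga, Rattus, Staphylococcus, Turdus, Urocyon, Yersinia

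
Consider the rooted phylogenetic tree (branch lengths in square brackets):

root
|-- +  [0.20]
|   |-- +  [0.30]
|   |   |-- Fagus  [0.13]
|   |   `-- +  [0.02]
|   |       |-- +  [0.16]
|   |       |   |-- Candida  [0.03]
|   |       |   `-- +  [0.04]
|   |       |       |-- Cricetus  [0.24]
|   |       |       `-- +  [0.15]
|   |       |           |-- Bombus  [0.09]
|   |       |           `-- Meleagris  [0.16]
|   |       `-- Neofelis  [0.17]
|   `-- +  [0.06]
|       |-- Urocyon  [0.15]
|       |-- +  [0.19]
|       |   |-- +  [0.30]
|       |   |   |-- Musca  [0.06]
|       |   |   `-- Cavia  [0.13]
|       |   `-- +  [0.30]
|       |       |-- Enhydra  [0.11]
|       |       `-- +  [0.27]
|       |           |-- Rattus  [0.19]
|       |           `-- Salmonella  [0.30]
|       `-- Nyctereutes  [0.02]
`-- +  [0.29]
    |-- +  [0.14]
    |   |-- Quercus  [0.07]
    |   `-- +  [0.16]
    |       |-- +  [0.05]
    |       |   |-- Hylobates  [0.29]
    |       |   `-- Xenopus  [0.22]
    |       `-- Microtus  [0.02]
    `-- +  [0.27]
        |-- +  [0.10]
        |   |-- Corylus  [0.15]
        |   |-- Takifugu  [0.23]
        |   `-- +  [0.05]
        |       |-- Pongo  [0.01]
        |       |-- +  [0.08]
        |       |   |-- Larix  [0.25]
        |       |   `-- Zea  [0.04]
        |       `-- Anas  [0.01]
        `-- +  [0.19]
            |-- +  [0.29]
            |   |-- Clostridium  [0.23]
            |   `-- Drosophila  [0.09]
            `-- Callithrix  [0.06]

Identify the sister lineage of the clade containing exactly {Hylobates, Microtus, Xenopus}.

The clade containing exactly {Hylobates, Microtus, Xenopus} attaches to the tree at the node subtending (Quercus,((Hylobates,Xenopus),Microtus)).
The other lineage descending from that same node — the sister group — is the single tip Quercus.

Quercus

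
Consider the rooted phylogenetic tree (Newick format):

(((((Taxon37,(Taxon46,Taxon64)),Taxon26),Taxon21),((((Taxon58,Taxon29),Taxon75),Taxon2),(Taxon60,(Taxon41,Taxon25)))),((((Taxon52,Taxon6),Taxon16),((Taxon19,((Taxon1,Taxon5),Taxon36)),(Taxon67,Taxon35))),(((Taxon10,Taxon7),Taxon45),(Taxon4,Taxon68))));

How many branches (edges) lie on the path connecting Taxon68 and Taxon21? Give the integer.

The MRCA of Taxon68 and Taxon21 is the root of the tree.
From Taxon68 up to that node: 4 branches. From Taxon21 up to the same node: 3 branches. Total: 4 + 3 = 7.

7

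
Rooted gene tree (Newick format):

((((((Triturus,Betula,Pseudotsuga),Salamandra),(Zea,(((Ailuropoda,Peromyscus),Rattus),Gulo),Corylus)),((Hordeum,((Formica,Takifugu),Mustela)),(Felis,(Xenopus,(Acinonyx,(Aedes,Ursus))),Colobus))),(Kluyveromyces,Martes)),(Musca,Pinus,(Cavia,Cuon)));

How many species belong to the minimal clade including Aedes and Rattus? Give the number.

The MRCA of Aedes and Rattus is the node subtending ((((Triturus,Betula,Pseudotsuga),Salamandra),(Zea,(((Ailuropoda,Peromyscus),Rattus),Gulo),Corylus)),((Hordeum,((Formica,Takifugu),Mustela)),(Felis,(Xenopus,(Acinonyx,(Aedes,Ursus))),Colobus))).
That clade contains 20 terminal taxa: Acinonyx, Aedes, Ailuropoda, Betula, Colobus, Corylus, Felis, Formica, Gulo, Hordeum, Mustela, Peromyscus, Pseudotsuga, Rattus, Salamandra, Takifugu, Triturus, Ursus, Xenopus, Zea.

20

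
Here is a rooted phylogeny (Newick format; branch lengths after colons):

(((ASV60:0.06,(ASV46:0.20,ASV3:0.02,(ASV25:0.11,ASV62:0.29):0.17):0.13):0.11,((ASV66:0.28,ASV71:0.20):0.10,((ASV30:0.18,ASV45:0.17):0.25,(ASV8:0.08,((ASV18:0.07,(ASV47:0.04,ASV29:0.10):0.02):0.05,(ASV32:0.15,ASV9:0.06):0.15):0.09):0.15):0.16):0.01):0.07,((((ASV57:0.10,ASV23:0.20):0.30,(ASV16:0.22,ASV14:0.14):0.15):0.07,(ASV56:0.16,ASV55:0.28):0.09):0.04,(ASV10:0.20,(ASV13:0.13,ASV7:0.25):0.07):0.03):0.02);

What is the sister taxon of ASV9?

ASV32

ASV9 attaches to the tree at the node subtending (ASV32,ASV9).
The other lineage descending from that same node — the sister group — is the single tip ASV32.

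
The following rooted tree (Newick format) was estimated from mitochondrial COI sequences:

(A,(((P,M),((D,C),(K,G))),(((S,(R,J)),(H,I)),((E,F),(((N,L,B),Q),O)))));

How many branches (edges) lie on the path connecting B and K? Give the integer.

10

The MRCA of B and K is the node subtending (((P,M),((D,C),(K,G))),(((S,(R,J)),(H,I)),((E,F),(((N,L,B),Q),O)))).
From B up to that node: 6 branches. From K up to the same node: 4 branches. Total: 6 + 4 = 10.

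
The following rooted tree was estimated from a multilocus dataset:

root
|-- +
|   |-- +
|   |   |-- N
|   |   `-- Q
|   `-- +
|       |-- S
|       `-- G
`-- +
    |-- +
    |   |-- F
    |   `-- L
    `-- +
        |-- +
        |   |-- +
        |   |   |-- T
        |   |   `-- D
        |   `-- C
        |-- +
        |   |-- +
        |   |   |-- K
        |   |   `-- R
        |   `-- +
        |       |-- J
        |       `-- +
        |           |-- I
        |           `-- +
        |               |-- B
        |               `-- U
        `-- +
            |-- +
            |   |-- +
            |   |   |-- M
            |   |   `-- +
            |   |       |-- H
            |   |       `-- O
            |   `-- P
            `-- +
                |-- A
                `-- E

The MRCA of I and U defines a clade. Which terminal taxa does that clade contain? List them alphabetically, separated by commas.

B, I, U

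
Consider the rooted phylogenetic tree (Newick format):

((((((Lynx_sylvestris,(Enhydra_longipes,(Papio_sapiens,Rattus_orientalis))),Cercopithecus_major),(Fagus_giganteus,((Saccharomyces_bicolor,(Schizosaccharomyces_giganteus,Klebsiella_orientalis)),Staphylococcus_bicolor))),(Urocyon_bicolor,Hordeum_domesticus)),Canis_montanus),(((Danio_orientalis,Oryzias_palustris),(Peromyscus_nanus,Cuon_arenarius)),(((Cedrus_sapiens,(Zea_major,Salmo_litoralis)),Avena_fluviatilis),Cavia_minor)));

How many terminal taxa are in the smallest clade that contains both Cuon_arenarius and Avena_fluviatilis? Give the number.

9

The MRCA of Cuon_arenarius and Avena_fluviatilis is the node subtending (((Danio_orientalis,Oryzias_palustris),(Peromyscus_nanus,Cuon_arenarius)),(((Cedrus_sapiens,(Zea_major,Salmo_litoralis)),Avena_fluviatilis),Cavia_minor)).
That clade contains 9 terminal taxa: Avena_fluviatilis, Cavia_minor, Cedrus_sapiens, Cuon_arenarius, Danio_orientalis, Oryzias_palustris, Peromyscus_nanus, Salmo_litoralis, Zea_major.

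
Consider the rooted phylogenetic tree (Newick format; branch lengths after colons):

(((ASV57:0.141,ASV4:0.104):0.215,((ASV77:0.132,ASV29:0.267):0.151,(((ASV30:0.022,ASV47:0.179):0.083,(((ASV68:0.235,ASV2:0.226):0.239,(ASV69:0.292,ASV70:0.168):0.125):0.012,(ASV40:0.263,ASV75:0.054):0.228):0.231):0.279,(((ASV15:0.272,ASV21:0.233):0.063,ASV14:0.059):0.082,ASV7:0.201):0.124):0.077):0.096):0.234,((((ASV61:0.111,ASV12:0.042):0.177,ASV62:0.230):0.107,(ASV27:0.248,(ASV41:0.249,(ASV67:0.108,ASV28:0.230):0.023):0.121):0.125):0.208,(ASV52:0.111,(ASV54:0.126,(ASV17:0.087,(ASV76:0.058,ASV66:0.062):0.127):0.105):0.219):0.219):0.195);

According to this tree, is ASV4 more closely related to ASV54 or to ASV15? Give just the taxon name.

ASV15

The MRCA of ASV4 and ASV15 subtends ((ASV57,ASV4),((ASV77,ASV29),(((ASV30,ASV47),(((ASV68,ASV2),(ASV69,ASV70)),(ASV40,ASV75))),(((ASV15,ASV21),ASV14),ASV7)))) (16 taxa).
The MRCA of ASV4 and ASV54 is the root, subtending the entire tree (28 taxa).
The first is nested inside the second, so ASV4 shares a more recent common ancestor with ASV15.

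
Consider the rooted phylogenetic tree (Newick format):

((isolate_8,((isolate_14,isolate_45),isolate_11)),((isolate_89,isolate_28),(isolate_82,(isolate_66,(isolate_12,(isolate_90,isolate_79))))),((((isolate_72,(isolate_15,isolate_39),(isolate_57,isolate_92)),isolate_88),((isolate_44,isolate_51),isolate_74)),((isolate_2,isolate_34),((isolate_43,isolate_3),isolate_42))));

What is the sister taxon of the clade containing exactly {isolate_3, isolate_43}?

isolate_42

The clade containing exactly {isolate_3, isolate_43} attaches to the tree at the node subtending ((isolate_43,isolate_3),isolate_42).
The other lineage descending from that same node — the sister group — is the single tip isolate_42.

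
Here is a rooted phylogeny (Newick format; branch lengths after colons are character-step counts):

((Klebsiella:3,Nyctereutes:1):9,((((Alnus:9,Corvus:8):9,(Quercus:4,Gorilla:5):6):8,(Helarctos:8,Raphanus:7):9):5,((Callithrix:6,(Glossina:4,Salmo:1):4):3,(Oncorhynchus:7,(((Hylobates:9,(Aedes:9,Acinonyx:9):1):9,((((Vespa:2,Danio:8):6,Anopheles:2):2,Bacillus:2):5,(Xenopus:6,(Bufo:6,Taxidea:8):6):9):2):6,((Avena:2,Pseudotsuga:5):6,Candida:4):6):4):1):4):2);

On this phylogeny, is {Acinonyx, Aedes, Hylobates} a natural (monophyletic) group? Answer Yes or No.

The most recent common ancestor of these taxa subtends (Hylobates,(Aedes,Acinonyx)).
That clade has exactly 3 tips — every listed taxon and nothing else — so the group is monophyletic.

Yes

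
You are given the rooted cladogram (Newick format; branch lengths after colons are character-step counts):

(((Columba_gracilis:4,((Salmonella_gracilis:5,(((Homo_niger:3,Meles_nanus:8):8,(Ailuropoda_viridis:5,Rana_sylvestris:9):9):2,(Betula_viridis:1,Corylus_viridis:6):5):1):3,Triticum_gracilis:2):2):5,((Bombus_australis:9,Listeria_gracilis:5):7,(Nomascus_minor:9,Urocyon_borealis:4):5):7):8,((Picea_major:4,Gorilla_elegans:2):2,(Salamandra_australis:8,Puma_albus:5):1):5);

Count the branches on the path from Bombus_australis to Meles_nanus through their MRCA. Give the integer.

10

The MRCA of Bombus_australis and Meles_nanus is the node subtending ((Columba_gracilis,((Salmonella_gracilis,(((Homo_niger,Meles_nanus),(Ailuropoda_viridis,Rana_sylvestris)),(Betula_viridis,Corylus_viridis))),Triticum_gracilis)),((Bombus_australis,Listeria_gracilis),(Nomascus_minor,Urocyon_borealis))).
From Bombus_australis up to that node: 3 branches. From Meles_nanus up to the same node: 7 branches. Total: 3 + 7 = 10.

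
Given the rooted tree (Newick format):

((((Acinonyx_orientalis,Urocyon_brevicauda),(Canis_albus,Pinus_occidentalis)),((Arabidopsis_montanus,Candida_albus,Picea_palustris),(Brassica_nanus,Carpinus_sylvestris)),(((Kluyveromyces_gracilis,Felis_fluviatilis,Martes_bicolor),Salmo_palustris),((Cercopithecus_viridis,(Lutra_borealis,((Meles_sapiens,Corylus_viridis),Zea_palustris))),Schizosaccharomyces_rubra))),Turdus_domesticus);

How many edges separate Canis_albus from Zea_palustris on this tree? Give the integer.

9

The MRCA of Canis_albus and Zea_palustris is the node subtending (((Acinonyx_orientalis,Urocyon_brevicauda),(Canis_albus,Pinus_occidentalis)),((Arabidopsis_montanus,Candida_albus,Picea_palustris),(Brassica_nanus,Carpinus_sylvestris)),(((Kluyveromyces_gracilis,Felis_fluviatilis,Martes_bicolor),Salmo_palustris),((Cercopithecus_viridis,(Lutra_borealis,((Meles_sapiens,Corylus_viridis),Zea_palustris))),Schizosaccharomyces_rubra))).
From Canis_albus up to that node: 3 branches. From Zea_palustris up to the same node: 6 branches. Total: 3 + 6 = 9.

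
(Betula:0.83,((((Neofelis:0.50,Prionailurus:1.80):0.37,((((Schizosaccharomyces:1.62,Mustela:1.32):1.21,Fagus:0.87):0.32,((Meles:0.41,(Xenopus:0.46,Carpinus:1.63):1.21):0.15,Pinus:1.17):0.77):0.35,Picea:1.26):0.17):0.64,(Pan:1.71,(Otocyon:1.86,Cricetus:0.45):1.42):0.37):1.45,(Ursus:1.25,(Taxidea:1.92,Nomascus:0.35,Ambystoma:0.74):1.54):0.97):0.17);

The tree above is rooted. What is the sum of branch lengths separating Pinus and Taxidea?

8.98

The path runs Pinus → … → MRCA → … → Taxidea; the MRCA is the node subtending ((((Neofelis,Prionailurus),((((Schizosaccharomyces,Mustela),Fagus),((Meles,(Xenopus,Carpinus)),Pinus)),Picea)),(Pan,(Otocyon,Cricetus))),(Ursus,(Taxidea,Nomascus,Ambystoma))).
Branch lengths along that path: 1.17 + 0.77 + 0.35 + 0.17 + 0.64 + 1.45 + 0.97 + 1.54 + 1.92 = 8.98.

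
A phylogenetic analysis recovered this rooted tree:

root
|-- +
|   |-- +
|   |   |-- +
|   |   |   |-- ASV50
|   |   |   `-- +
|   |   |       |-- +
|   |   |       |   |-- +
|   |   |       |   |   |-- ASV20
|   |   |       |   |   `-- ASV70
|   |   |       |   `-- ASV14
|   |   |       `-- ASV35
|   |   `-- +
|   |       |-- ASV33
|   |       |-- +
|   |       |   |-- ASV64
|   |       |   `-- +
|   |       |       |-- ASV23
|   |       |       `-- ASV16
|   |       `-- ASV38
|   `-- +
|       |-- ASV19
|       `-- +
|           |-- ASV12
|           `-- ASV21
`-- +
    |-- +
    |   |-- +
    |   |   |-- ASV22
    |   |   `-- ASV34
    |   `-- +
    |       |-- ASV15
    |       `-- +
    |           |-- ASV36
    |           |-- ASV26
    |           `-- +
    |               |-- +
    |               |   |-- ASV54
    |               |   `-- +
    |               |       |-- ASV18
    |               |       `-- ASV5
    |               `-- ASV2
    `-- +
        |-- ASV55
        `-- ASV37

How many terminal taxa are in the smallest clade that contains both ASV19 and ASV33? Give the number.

13

The MRCA of ASV19 and ASV33 is the node subtending (((ASV50,(((ASV20,ASV70),ASV14),ASV35)),(ASV33,(ASV64,(ASV23,ASV16)),ASV38)),(ASV19,(ASV12,ASV21))).
That clade contains 13 terminal taxa: ASV12, ASV14, ASV16, ASV19, ASV20, ASV21, ASV23, ASV33, ASV35, ASV38, ASV50, ASV64, ASV70.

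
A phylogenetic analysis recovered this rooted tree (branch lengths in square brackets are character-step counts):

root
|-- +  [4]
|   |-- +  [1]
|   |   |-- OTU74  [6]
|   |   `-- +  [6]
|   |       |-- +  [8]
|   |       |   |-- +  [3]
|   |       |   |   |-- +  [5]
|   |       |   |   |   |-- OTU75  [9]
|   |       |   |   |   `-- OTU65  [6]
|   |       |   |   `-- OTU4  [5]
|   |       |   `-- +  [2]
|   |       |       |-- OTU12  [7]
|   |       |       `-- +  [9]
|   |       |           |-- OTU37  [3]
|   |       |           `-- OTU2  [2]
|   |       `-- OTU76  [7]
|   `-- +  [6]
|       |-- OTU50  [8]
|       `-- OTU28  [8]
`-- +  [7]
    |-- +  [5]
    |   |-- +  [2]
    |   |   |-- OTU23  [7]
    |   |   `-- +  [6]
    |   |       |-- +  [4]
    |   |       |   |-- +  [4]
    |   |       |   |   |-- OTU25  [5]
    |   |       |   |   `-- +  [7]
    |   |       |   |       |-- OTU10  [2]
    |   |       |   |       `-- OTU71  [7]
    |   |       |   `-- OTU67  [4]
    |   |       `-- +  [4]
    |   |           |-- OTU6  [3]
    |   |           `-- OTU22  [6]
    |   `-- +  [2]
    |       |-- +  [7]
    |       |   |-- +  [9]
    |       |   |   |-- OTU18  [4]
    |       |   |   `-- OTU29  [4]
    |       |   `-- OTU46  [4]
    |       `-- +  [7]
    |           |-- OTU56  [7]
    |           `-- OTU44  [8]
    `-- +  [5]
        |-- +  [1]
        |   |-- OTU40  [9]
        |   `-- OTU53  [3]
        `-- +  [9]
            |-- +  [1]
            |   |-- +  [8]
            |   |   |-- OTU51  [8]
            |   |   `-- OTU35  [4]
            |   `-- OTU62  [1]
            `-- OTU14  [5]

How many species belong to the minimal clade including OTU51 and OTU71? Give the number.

18

The MRCA of OTU51 and OTU71 is the node subtending (((OTU23,(((OTU25,(OTU10,OTU71)),OTU67),(OTU6,OTU22))),(((OTU18,OTU29),OTU46),(OTU56,OTU44))),((OTU40,OTU53),(((OTU51,OTU35),OTU62),OTU14))).
That clade contains 18 terminal taxa: OTU10, OTU14, OTU18, OTU22, OTU23, OTU25, OTU29, OTU35, OTU40, OTU44, OTU46, OTU51, OTU53, OTU56, OTU6, OTU62, OTU67, OTU71.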